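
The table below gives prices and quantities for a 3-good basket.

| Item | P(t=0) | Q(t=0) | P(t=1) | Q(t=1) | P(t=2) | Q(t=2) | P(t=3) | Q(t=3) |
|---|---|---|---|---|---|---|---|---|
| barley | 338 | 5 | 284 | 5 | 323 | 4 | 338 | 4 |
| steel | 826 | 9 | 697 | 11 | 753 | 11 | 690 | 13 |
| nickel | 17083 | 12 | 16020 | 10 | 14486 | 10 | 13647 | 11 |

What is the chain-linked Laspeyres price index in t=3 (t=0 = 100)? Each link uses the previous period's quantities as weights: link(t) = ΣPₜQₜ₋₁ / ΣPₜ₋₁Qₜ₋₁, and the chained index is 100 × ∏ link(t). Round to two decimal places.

Link t=0→t=1:
ΣP(t=1)Q(t=0) = 284×5 + 697×9 + 16020×12 = 1420 + 6273 + 192240 = 199933
ΣP(t=0)Q(t=0) = 338×5 + 826×9 + 17083×12 = 1690 + 7434 + 204996 = 214120
link = 199933/214120 = 0.933743
Link t=1→t=2:
ΣP(t=2)Q(t=1) = 323×5 + 753×11 + 14486×10 = 1615 + 8283 + 144860 = 154758
ΣP(t=1)Q(t=1) = 284×5 + 697×11 + 16020×10 = 1420 + 7667 + 160200 = 169287
link = 154758/169287 = 0.914175
Link t=2→t=3:
ΣP(t=3)Q(t=2) = 338×4 + 690×11 + 13647×10 = 1352 + 7590 + 136470 = 145412
ΣP(t=2)Q(t=2) = 323×4 + 753×11 + 14486×10 = 1292 + 8283 + 144860 = 154435
link = 145412/154435 = 0.941574
Chained index = 100 × 0.933743 × 0.914175 × 0.941574 = 80.3732

80.37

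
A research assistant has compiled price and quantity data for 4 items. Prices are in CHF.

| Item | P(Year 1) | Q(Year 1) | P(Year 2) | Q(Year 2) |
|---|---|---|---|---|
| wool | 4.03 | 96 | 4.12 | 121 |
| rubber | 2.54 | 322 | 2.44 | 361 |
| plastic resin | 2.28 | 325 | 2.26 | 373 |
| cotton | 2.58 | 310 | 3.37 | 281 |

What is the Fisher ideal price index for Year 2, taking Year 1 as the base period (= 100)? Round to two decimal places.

107.09

Laspeyres component (base-period weights):
ΣP(Year 2)Q(Year 1) = 4.12×96 + 2.44×322 + 2.26×325 + 3.37×310 = 395.52 + 785.68 + 734.5 + 1044.7 = 2960.4
ΣP(Year 1)Q(Year 1) = 4.03×96 + 2.54×322 + 2.28×325 + 2.58×310 = 386.88 + 817.88 + 741 + 799.8 = 2745.56
L = 2960.4 / 2745.56 × 100 = 107.8250
Paasche component (current-period weights):
ΣP(Year 2)Q(Year 2) = 4.12×121 + 2.44×361 + 2.26×373 + 3.37×281 = 498.52 + 880.84 + 842.98 + 946.97 = 3169.31
ΣP(Year 1)Q(Year 2) = 4.03×121 + 2.54×361 + 2.28×373 + 2.58×281 = 487.63 + 916.94 + 850.44 + 724.98 = 2979.99
P = 3169.31 / 2979.99 × 100 = 106.3530
Fisher = √(L × P) = √(107.8250 × 106.3530) = 107.0865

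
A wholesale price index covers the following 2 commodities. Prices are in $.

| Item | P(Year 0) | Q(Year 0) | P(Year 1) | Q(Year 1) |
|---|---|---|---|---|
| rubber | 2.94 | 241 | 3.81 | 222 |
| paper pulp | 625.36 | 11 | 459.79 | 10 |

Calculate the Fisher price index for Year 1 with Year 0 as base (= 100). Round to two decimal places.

78.79

Laspeyres component (base-period weights):
ΣP(Year 1)Q(Year 0) = 3.81×241 + 459.79×11 = 918.21 + 5057.69 = 5975.9
ΣP(Year 0)Q(Year 0) = 2.94×241 + 625.36×11 = 708.54 + 6878.96 = 7587.5
L = 5975.9 / 7587.5 × 100 = 78.7598
Paasche component (current-period weights):
ΣP(Year 1)Q(Year 1) = 3.81×222 + 459.79×10 = 845.82 + 4597.9 = 5443.72
ΣP(Year 0)Q(Year 1) = 2.94×222 + 625.36×10 = 652.68 + 6253.6 = 6906.28
P = 5443.72 / 6906.28 × 100 = 78.8228
Fisher = √(L × P) = √(78.7598 × 78.8228) = 78.7913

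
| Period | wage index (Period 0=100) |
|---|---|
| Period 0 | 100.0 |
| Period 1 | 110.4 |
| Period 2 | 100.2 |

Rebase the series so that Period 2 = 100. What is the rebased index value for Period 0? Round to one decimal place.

Rebased(Period 0) = 100.0 / 100.2 × 100 = 99.8004

99.8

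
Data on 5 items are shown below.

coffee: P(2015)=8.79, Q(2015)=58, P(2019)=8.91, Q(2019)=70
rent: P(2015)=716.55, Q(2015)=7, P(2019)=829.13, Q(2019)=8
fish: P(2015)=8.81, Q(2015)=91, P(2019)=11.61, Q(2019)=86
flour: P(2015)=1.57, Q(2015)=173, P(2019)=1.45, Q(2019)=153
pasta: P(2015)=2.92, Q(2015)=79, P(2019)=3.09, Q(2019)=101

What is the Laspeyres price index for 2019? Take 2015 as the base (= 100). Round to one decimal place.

Laspeyres price index uses base-period quantities as weights.
ΣP(2019)·Q(2015) = 8.91×58 + 829.13×7 + 11.61×91 + 1.45×173 + 3.09×79 = 516.78 + 5803.91 + 1056.51 + 250.85 + 244.11 = 7872.16
ΣP(2015)·Q(2015) = 8.79×58 + 716.55×7 + 8.81×91 + 1.57×173 + 2.92×79 = 509.82 + 5015.85 + 801.71 + 271.61 + 230.68 = 6829.67
Index = 7872.16 / 6829.67 × 100 = 115.2641

115.3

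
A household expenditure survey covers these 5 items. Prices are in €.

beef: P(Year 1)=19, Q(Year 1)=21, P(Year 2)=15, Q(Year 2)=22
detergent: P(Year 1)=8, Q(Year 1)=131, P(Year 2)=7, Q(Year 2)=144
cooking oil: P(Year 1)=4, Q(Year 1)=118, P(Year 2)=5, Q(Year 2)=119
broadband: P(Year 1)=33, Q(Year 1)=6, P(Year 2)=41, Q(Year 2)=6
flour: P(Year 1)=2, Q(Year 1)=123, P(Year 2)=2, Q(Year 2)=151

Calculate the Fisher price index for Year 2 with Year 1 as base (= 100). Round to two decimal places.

Laspeyres component (base-period weights):
ΣP(Year 2)Q(Year 1) = 15×21 + 7×131 + 5×118 + 41×6 + 2×123 = 315 + 917 + 590 + 246 + 246 = 2314
ΣP(Year 1)Q(Year 1) = 19×21 + 8×131 + 4×118 + 33×6 + 2×123 = 399 + 1048 + 472 + 198 + 246 = 2363
L = 2314 / 2363 × 100 = 97.9264
Paasche component (current-period weights):
ΣP(Year 2)Q(Year 2) = 15×22 + 7×144 + 5×119 + 41×6 + 2×151 = 330 + 1008 + 595 + 246 + 302 = 2481
ΣP(Year 1)Q(Year 2) = 19×22 + 8×144 + 4×119 + 33×6 + 2×151 = 418 + 1152 + 476 + 198 + 302 = 2546
P = 2481 / 2546 × 100 = 97.4470
Fisher = √(L × P) = √(97.9264 × 97.4470) = 97.6864

97.69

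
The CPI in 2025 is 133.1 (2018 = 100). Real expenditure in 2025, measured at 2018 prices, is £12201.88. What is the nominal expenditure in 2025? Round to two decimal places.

16240.70

Nominal = Real × (Index/100) = 12201.88 × (133.1/100)
        = 12201.88 × 1.331 = 16240.7023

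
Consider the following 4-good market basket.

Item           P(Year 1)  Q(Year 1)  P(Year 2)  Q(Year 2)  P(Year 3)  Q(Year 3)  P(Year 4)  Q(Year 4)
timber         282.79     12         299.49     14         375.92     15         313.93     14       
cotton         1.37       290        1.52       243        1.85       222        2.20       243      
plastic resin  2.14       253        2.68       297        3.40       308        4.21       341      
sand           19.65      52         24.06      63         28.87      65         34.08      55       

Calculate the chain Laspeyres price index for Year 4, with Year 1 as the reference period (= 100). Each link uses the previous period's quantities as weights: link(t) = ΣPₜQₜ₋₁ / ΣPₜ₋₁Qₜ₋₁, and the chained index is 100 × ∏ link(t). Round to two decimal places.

Link Year 1→Year 2:
ΣP(Year 2)Q(Year 1) = 299.49×12 + 1.52×290 + 2.68×253 + 24.06×52 = 3593.88 + 440.8 + 678.04 + 1251.12 = 5963.84
ΣP(Year 1)Q(Year 1) = 282.79×12 + 1.37×290 + 2.14×253 + 19.65×52 = 3393.48 + 397.3 + 541.42 + 1021.8 = 5354
link = 5963.84/5354 = 1.113904
Link Year 2→Year 3:
ΣP(Year 3)Q(Year 2) = 375.92×14 + 1.85×243 + 3.40×297 + 28.87×63 = 5262.88 + 449.55 + 1009.8 + 1818.81 = 8541.04
ΣP(Year 2)Q(Year 2) = 299.49×14 + 1.52×243 + 2.68×297 + 24.06×63 = 4192.86 + 369.36 + 795.96 + 1515.78 = 6873.96
link = 8541.04/6873.96 = 1.242521
Link Year 3→Year 4:
ΣP(Year 4)Q(Year 3) = 313.93×15 + 2.20×222 + 4.21×308 + 34.08×65 = 4708.95 + 488.4 + 1296.68 + 2215.2 = 8709.23
ΣP(Year 3)Q(Year 3) = 375.92×15 + 1.85×222 + 3.40×308 + 28.87×65 = 5638.8 + 410.7 + 1047.2 + 1876.55 = 8973.25
link = 8709.23/8973.25 = 0.970577
Chained index = 100 × 1.113904 × 1.242521 × 0.970577 = 134.3326

134.33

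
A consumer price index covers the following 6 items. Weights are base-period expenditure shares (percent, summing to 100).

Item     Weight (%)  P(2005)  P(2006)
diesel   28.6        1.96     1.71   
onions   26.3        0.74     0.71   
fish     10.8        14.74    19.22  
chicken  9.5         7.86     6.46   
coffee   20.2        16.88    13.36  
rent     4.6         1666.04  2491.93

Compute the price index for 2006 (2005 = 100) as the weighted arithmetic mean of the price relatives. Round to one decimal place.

diesel: 28.6 × (1.71/1.96) = 28.6 × 0.872449 = 24.9520
onions: 26.3 × (0.71/0.74) = 26.3 × 0.959459 = 25.2338
fish: 10.8 × (19.22/14.74) = 10.8 × 1.303935 = 14.0825
chicken: 9.5 × (6.46/7.86) = 9.5 × 0.821883 = 7.8079
coffee: 20.2 × (13.36/16.88) = 20.2 × 0.791469 = 15.9877
rent: 4.6 × (2491.93/1666.04) = 4.6 × 1.495720 = 6.8803
Index = Σ wᵢ·(p₁ᵢ/p₀ᵢ) = 24.9520 + 25.2338 + 14.0825 + 7.8079 + 15.9877 + 6.8803 = 94.9442

94.9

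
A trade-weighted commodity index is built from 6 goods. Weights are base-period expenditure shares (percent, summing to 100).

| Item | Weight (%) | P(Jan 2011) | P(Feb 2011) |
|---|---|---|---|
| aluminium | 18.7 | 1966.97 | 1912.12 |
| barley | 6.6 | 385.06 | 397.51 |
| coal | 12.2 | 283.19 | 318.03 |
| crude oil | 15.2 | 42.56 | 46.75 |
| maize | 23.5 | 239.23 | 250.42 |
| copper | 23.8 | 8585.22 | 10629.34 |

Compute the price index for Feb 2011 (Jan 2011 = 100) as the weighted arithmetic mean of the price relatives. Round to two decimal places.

109.46

aluminium: 18.7 × (1912.12/1966.97) = 18.7 × 0.972114 = 18.1785
barley: 6.6 × (397.51/385.06) = 6.6 × 1.032333 = 6.8134
coal: 12.2 × (318.03/283.19) = 12.2 × 1.123027 = 13.7009
crude oil: 15.2 × (46.75/42.56) = 15.2 × 1.098449 = 16.6964
maize: 23.5 × (250.42/239.23) = 23.5 × 1.046775 = 24.5992
copper: 23.8 × (10629.34/8585.22) = 23.8 × 1.238098 = 29.4667
Index = Σ wᵢ·(p₁ᵢ/p₀ᵢ) = 18.1785 + 6.8134 + 13.7009 + 16.6964 + 24.5992 + 29.4667 = 109.4552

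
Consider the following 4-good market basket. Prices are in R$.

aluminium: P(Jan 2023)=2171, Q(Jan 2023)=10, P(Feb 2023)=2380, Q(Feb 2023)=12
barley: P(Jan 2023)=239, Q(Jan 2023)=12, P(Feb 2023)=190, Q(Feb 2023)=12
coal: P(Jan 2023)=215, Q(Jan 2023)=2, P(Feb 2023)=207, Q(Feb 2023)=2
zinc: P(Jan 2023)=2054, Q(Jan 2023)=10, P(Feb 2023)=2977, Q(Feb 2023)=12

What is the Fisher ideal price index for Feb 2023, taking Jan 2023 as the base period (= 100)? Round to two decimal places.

Laspeyres component (base-period weights):
ΣP(Feb 2023)Q(Jan 2023) = 2380×10 + 190×12 + 207×2 + 2977×10 = 23800 + 2280 + 414 + 29770 = 56264
ΣP(Jan 2023)Q(Jan 2023) = 2171×10 + 239×12 + 215×2 + 2054×10 = 21710 + 2868 + 430 + 20540 = 45548
L = 56264 / 45548 × 100 = 123.5268
Paasche component (current-period weights):
ΣP(Feb 2023)Q(Feb 2023) = 2380×12 + 190×12 + 207×2 + 2977×12 = 28560 + 2280 + 414 + 35724 = 66978
ΣP(Jan 2023)Q(Feb 2023) = 2171×12 + 239×12 + 215×2 + 2054×12 = 26052 + 2868 + 430 + 24648 = 53998
P = 66978 / 53998 × 100 = 124.0379
Fisher = √(L × P) = √(123.5268 × 124.0379) = 123.7821

123.78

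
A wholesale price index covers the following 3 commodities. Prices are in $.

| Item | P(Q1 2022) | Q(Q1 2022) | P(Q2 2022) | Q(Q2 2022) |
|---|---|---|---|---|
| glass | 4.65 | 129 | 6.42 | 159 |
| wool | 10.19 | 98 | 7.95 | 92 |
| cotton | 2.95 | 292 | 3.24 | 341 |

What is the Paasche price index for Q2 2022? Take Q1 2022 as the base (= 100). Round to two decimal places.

106.49

Paasche price index uses current-period quantities as weights.
ΣP(Q2 2022)·Q(Q2 2022) = 6.42×159 + 7.95×92 + 3.24×341 = 1020.78 + 731.4 + 1104.84 = 2857.02
ΣP(Q1 2022)·Q(Q2 2022) = 4.65×159 + 10.19×92 + 2.95×341 = 739.35 + 937.48 + 1005.95 = 2682.78
Index = 2857.02 / 2682.78 × 100 = 106.4948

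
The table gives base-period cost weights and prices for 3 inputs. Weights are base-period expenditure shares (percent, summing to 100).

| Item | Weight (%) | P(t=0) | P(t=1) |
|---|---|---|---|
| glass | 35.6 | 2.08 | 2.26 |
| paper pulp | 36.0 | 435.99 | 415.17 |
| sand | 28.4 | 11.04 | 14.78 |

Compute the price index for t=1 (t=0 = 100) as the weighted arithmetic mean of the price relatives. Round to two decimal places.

glass: 35.6 × (2.26/2.08) = 35.6 × 1.086538 = 38.6808
paper pulp: 36.0 × (415.17/435.99) = 36.0 × 0.952247 = 34.2809
sand: 28.4 × (14.78/11.04) = 28.4 × 1.338768 = 38.0210
Index = Σ wᵢ·(p₁ᵢ/p₀ᵢ) = 38.6808 + 34.2809 + 38.0210 = 110.9827

110.98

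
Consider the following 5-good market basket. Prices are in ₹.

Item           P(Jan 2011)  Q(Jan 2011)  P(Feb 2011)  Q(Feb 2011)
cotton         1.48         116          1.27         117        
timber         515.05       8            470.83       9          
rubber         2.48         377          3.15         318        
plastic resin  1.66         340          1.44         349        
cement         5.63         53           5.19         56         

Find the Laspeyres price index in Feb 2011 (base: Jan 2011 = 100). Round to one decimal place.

96.3

Laspeyres price index uses base-period quantities as weights.
ΣP(Feb 2011)·Q(Jan 2011) = 1.27×116 + 470.83×8 + 3.15×377 + 1.44×340 + 5.19×53 = 147.32 + 3766.64 + 1187.55 + 489.6 + 275.07 = 5866.18
ΣP(Jan 2011)·Q(Jan 2011) = 1.48×116 + 515.05×8 + 2.48×377 + 1.66×340 + 5.63×53 = 171.68 + 4120.4 + 934.96 + 564.4 + 298.39 = 6089.83
Index = 5866.18 / 6089.83 × 100 = 96.3275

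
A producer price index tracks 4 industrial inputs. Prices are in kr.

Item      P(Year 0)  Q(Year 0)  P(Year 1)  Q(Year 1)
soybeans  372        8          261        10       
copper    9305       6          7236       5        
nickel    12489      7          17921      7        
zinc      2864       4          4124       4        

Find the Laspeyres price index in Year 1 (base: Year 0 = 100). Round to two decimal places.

118.87

Laspeyres price index uses base-period quantities as weights.
ΣP(Year 1)·Q(Year 0) = 261×8 + 7236×6 + 17921×7 + 4124×4 = 2088 + 43416 + 125447 + 16496 = 187447
ΣP(Year 0)·Q(Year 0) = 372×8 + 9305×6 + 12489×7 + 2864×4 = 2976 + 55830 + 87423 + 11456 = 157685
Index = 187447 / 157685 × 100 = 118.8743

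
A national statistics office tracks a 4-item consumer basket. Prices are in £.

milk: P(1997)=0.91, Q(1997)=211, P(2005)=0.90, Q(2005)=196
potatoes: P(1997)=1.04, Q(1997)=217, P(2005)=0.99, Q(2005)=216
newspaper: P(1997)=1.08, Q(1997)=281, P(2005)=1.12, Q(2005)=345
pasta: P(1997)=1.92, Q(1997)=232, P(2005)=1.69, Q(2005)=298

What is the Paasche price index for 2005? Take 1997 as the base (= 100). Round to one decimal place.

95.0

Paasche price index uses current-period quantities as weights.
ΣP(2005)·Q(2005) = 0.90×196 + 0.99×216 + 1.12×345 + 1.69×298 = 176.4 + 213.84 + 386.4 + 503.62 = 1280.26
ΣP(1997)·Q(2005) = 0.91×196 + 1.04×216 + 1.08×345 + 1.92×298 = 178.36 + 224.64 + 372.6 + 572.16 = 1347.76
Index = 1280.26 / 1347.76 × 100 = 94.9917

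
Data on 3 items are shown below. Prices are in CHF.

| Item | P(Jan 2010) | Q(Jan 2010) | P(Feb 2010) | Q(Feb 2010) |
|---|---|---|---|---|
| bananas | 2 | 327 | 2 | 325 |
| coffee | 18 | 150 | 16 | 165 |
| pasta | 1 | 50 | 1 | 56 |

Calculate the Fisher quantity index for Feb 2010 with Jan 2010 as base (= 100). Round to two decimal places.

107.89

Laspeyres component (base-period weights):
ΣP(Jan 2010)Q(Feb 2010) = 2×325 + 18×165 + 1×56 = 650 + 2970 + 56 = 3676
ΣP(Jan 2010)Q(Jan 2010) = 2×327 + 18×150 + 1×50 = 654 + 2700 + 50 = 3404
L = 3676 / 3404 × 100 = 107.9906
Paasche component (current-period weights):
ΣP(Feb 2010)Q(Feb 2010) = 2×325 + 16×165 + 1×56 = 650 + 2640 + 56 = 3346
ΣP(Feb 2010)Q(Jan 2010) = 2×327 + 16×150 + 1×50 = 654 + 2400 + 50 = 3104
P = 3346 / 3104 × 100 = 107.7964
Fisher = √(L × P) = √(107.9906 × 107.7964) = 107.8935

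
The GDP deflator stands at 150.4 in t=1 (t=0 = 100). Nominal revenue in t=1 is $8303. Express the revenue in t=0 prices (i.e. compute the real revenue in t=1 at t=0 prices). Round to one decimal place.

Real = Nominal ÷ (Index/100) = 8303 ÷ (150.4/100)
     = 8303 ÷ 1.504 = 5520.6117

5520.6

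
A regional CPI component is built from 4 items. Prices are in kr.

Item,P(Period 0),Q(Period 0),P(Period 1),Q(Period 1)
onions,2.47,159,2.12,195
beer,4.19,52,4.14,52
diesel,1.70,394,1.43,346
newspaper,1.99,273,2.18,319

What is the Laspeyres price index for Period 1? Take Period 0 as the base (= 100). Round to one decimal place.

Laspeyres price index uses base-period quantities as weights.
ΣP(Period 1)·Q(Period 0) = 2.12×159 + 4.14×52 + 1.43×394 + 2.18×273 = 337.08 + 215.28 + 563.42 + 595.14 = 1710.92
ΣP(Period 0)·Q(Period 0) = 2.47×159 + 4.19×52 + 1.70×394 + 1.99×273 = 392.73 + 217.88 + 669.8 + 543.27 = 1823.68
Index = 1710.92 / 1823.68 × 100 = 93.8169

93.8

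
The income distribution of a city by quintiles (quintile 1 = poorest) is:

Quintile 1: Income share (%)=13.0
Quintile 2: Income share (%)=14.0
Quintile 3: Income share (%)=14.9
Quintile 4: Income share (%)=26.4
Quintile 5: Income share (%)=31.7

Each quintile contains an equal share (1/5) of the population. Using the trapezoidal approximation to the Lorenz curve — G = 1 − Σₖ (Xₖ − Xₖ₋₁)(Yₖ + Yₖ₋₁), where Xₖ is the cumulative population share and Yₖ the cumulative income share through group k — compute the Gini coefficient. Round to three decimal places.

Cumulative income shares Yₖ: 0.1300, 0.2700, 0.4190, 0.6830, 1.0000
Σ (Xₖ−Xₖ₋₁)(Yₖ+Yₖ₋₁) = (1/5)(0.1300+0.0000) + (1/5)(0.2700+0.1300) + (1/5)(0.4190+0.2700) + (1/5)(0.6830+0.4190) + (1/5)(1.0000+0.6830)
  = 0.0260 + 0.0800 + 0.1378 + 0.2204 + 0.3366 = 0.8008
G = 1 − 0.8008 = 0.1992

0.199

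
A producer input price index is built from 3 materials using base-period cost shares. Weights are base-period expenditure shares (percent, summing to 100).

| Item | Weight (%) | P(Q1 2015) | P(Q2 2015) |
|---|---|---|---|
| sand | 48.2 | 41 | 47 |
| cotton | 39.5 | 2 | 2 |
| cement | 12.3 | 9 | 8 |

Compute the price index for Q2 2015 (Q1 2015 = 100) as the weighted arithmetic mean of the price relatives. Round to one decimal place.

105.7

sand: 48.2 × (47/41) = 48.2 × 1.146341 = 55.2537
cotton: 39.5 × (2/2) = 39.5 × 1.000000 = 39.5000
cement: 12.3 × (8/9) = 12.3 × 0.888889 = 10.9333
Index = Σ wᵢ·(p₁ᵢ/p₀ᵢ) = 55.2537 + 39.5000 + 10.9333 = 105.6870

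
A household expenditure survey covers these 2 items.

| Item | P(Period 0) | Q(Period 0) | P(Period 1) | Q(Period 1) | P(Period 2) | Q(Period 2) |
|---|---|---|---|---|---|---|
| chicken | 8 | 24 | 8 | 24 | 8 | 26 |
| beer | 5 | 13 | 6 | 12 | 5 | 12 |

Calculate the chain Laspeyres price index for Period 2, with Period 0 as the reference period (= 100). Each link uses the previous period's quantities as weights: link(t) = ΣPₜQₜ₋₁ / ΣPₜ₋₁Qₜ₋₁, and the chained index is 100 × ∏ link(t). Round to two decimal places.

100.28

Link Period 0→Period 1:
ΣP(Period 1)Q(Period 0) = 8×24 + 6×13 = 192 + 78 = 270
ΣP(Period 0)Q(Period 0) = 8×24 + 5×13 = 192 + 65 = 257
link = 270/257 = 1.050584
Link Period 1→Period 2:
ΣP(Period 2)Q(Period 1) = 8×24 + 5×12 = 192 + 60 = 252
ΣP(Period 1)Q(Period 1) = 8×24 + 6×12 = 192 + 72 = 264
link = 252/264 = 0.954545
Chained index = 100 × 1.050584 × 0.954545 = 100.2830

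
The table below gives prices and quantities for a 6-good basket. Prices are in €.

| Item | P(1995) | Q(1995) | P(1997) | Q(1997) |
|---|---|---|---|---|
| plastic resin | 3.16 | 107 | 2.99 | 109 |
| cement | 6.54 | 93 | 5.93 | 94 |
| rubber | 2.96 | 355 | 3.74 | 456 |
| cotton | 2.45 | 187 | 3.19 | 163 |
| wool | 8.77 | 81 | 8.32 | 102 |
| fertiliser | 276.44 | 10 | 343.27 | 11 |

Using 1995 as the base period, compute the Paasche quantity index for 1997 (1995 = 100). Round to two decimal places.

112.04

Paasche quantity index uses current-period prices as weights.
ΣP(1997)·Q(1997) = 2.99×109 + 5.93×94 + 3.74×456 + 3.19×163 + 8.32×102 + 343.27×11 = 325.91 + 557.42 + 1705.44 + 519.97 + 848.64 + 3775.97 = 7733.35
ΣP(1997)·Q(1995) = 2.99×107 + 5.93×93 + 3.74×355 + 3.19×187 + 8.32×81 + 343.27×10 = 319.93 + 551.49 + 1327.7 + 596.53 + 673.92 + 3432.7 = 6902.27
Index = 7733.35 / 6902.27 × 100 = 112.0407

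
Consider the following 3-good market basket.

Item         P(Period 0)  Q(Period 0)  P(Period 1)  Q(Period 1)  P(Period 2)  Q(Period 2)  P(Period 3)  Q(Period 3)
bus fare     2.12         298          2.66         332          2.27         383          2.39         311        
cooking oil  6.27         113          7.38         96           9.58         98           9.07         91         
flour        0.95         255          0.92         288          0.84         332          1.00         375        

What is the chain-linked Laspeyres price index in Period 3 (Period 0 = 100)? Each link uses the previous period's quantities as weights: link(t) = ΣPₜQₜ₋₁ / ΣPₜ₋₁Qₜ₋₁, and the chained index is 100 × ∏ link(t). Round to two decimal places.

124.18

Link Period 0→Period 1:
ΣP(Period 1)Q(Period 0) = 2.66×298 + 7.38×113 + 0.92×255 = 792.68 + 833.94 + 234.6 = 1861.22
ΣP(Period 0)Q(Period 0) = 2.12×298 + 6.27×113 + 0.95×255 = 631.76 + 708.51 + 242.25 = 1582.52
link = 1861.22/1582.52 = 1.176112
Link Period 1→Period 2:
ΣP(Period 2)Q(Period 1) = 2.27×332 + 9.58×96 + 0.84×288 = 753.64 + 919.68 + 241.92 = 1915.24
ΣP(Period 1)Q(Period 1) = 2.66×332 + 7.38×96 + 0.92×288 = 883.12 + 708.48 + 264.96 = 1856.56
link = 1915.24/1856.56 = 1.031607
Link Period 2→Period 3:
ΣP(Period 3)Q(Period 2) = 2.39×383 + 9.07×98 + 1.00×332 = 915.37 + 888.86 + 332 = 2136.23
ΣP(Period 2)Q(Period 2) = 2.27×383 + 9.58×98 + 0.84×332 = 869.41 + 938.84 + 278.88 = 2087.13
link = 2136.23/2087.13 = 1.023525
Chained index = 100 × 1.176112 × 1.031607 × 1.023525 = 124.1827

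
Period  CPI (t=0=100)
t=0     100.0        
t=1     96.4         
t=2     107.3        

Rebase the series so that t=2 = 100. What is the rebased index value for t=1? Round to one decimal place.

Rebased(t=1) = 96.4 / 107.3 × 100 = 89.8416

89.8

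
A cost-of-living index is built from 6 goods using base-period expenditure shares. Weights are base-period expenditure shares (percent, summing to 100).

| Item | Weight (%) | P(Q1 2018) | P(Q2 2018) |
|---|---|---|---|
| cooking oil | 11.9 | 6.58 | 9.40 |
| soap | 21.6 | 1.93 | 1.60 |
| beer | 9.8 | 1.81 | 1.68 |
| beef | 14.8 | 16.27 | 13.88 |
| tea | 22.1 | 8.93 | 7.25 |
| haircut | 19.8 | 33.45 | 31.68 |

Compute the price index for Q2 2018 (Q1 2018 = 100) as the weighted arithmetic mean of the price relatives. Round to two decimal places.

93.32

cooking oil: 11.9 × (9.40/6.58) = 11.9 × 1.428571 = 17.0000
soap: 21.6 × (1.60/1.93) = 21.6 × 0.829016 = 17.9067
beer: 9.8 × (1.68/1.81) = 9.8 × 0.928177 = 9.0961
beef: 14.8 × (13.88/16.27) = 14.8 × 0.853104 = 12.6259
tea: 22.1 × (7.25/8.93) = 22.1 × 0.811870 = 17.9423
haircut: 19.8 × (31.68/33.45) = 19.8 × 0.947085 = 18.7523
Index = Σ wᵢ·(p₁ᵢ/p₀ᵢ) = 17.0000 + 17.9067 + 9.0961 + 12.6259 + 17.9423 + 18.7523 = 93.3234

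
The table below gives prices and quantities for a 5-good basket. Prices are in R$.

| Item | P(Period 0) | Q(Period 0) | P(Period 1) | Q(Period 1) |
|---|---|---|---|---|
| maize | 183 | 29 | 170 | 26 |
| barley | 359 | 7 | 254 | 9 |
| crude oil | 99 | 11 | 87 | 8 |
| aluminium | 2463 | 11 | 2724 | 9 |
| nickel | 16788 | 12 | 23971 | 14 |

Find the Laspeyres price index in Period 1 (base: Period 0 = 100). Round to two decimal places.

136.98

Laspeyres price index uses base-period quantities as weights.
ΣP(Period 1)·Q(Period 0) = 170×29 + 254×7 + 87×11 + 2724×11 + 23971×12 = 4930 + 1778 + 957 + 29964 + 287652 = 325281
ΣP(Period 0)·Q(Period 0) = 183×29 + 359×7 + 99×11 + 2463×11 + 16788×12 = 5307 + 2513 + 1089 + 27093 + 201456 = 237458
Index = 325281 / 237458 × 100 = 136.9846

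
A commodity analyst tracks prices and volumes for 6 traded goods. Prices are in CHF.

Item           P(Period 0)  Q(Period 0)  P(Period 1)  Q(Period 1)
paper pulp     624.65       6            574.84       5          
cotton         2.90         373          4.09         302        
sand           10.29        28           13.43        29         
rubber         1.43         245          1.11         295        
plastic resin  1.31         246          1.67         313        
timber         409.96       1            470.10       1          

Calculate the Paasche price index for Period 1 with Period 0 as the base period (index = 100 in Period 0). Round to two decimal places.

105.05

Paasche price index uses current-period quantities as weights.
ΣP(Period 1)·Q(Period 1) = 574.84×5 + 4.09×302 + 13.43×29 + 1.11×295 + 1.67×313 + 470.10×1 = 2874.2 + 1235.18 + 389.47 + 327.45 + 522.71 + 470.1 = 5819.11
ΣP(Period 0)·Q(Period 1) = 624.65×5 + 2.90×302 + 10.29×29 + 1.43×295 + 1.31×313 + 409.96×1 = 3123.25 + 875.8 + 298.41 + 421.85 + 410.03 + 409.96 = 5539.3
Index = 5819.11 / 5539.3 × 100 = 105.0514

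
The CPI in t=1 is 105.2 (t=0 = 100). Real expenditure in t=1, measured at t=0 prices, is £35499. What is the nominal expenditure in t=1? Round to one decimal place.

37344.9

Nominal = Real × (Index/100) = 35499 × (105.2/100)
        = 35499 × 1.052 = 37344.9480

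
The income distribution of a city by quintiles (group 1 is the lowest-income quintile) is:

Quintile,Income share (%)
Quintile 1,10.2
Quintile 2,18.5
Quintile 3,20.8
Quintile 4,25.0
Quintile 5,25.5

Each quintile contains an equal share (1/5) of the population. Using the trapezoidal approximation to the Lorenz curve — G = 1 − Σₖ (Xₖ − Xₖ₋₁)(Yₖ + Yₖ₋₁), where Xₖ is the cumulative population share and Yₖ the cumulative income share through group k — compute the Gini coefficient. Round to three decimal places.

0.148

Cumulative income shares Yₖ: 0.1020, 0.2870, 0.4950, 0.7450, 1.0000
Σ (Xₖ−Xₖ₋₁)(Yₖ+Yₖ₋₁) = (1/5)(0.1020+0.0000) + (1/5)(0.2870+0.1020) + (1/5)(0.4950+0.2870) + (1/5)(0.7450+0.4950) + (1/5)(1.0000+0.7450)
  = 0.0204 + 0.0778 + 0.1564 + 0.2480 + 0.3490 = 0.8516
G = 1 − 0.8516 = 0.1484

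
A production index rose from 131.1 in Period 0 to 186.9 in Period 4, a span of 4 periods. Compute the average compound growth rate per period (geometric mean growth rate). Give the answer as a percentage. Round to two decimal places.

9.27%

Growth factor = (186.9/131.1)^(1/4) = (1.425629)^(1/4) = 1.092702
Growth rate = 1.092702 − 1 = 0.092702 = 9.2702%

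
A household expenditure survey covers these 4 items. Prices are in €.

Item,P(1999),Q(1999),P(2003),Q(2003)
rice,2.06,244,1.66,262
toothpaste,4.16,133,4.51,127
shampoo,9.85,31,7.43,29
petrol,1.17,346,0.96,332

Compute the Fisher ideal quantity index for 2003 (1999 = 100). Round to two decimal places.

98.51

Laspeyres component (base-period weights):
ΣP(1999)Q(2003) = 2.06×262 + 4.16×127 + 9.85×29 + 1.17×332 = 539.72 + 528.32 + 285.65 + 388.44 = 1742.13
ΣP(1999)Q(1999) = 2.06×244 + 4.16×133 + 9.85×31 + 1.17×346 = 502.64 + 553.28 + 305.35 + 404.82 = 1766.09
L = 1742.13 / 1766.09 × 100 = 98.6433
Paasche component (current-period weights):
ΣP(2003)Q(2003) = 1.66×262 + 4.51×127 + 7.43×29 + 0.96×332 = 434.92 + 572.77 + 215.47 + 318.72 = 1541.88
ΣP(2003)Q(1999) = 1.66×244 + 4.51×133 + 7.43×31 + 0.96×346 = 405.04 + 599.83 + 230.33 + 332.16 = 1567.36
P = 1541.88 / 1567.36 × 100 = 98.3743
Fisher = √(L × P) = √(98.6433 × 98.3743) = 98.5087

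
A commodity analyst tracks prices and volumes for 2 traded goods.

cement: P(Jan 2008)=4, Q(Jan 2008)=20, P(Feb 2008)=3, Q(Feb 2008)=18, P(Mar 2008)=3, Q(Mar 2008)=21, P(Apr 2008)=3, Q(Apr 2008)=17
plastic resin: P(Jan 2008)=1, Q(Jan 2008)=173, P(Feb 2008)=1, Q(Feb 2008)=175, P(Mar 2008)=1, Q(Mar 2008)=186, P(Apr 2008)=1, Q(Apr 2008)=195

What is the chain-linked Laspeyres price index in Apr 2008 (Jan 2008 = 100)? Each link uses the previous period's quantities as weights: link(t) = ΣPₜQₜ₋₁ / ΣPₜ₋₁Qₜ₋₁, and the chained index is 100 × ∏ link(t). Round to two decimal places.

92.09

Link Jan 2008→Feb 2008:
ΣP(Feb 2008)Q(Jan 2008) = 3×20 + 1×173 = 60 + 173 = 233
ΣP(Jan 2008)Q(Jan 2008) = 4×20 + 1×173 = 80 + 173 = 253
link = 233/253 = 0.920949
Link Feb 2008→Mar 2008:
ΣP(Mar 2008)Q(Feb 2008) = 3×18 + 1×175 = 54 + 175 = 229
ΣP(Feb 2008)Q(Feb 2008) = 3×18 + 1×175 = 54 + 175 = 229
link = 229/229 = 1.000000
Link Mar 2008→Apr 2008:
ΣP(Apr 2008)Q(Mar 2008) = 3×21 + 1×186 = 63 + 186 = 249
ΣP(Mar 2008)Q(Mar 2008) = 3×21 + 1×186 = 63 + 186 = 249
link = 249/249 = 1.000000
Chained index = 100 × 0.920949 × 1.000000 × 1.000000 = 92.0949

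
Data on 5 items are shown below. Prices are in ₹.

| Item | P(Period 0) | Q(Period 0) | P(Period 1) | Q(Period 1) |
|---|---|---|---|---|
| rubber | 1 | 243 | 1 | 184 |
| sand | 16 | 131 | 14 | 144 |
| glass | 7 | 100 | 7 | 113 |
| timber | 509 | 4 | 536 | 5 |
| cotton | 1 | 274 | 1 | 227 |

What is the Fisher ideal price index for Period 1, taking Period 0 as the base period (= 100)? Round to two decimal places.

97.30

Laspeyres component (base-period weights):
ΣP(Period 1)Q(Period 0) = 1×243 + 14×131 + 7×100 + 536×4 + 1×274 = 243 + 1834 + 700 + 2144 + 274 = 5195
ΣP(Period 0)Q(Period 0) = 1×243 + 16×131 + 7×100 + 509×4 + 1×274 = 243 + 2096 + 700 + 2036 + 274 = 5349
L = 5195 / 5349 × 100 = 97.1210
Paasche component (current-period weights):
ΣP(Period 1)Q(Period 1) = 1×184 + 14×144 + 7×113 + 536×5 + 1×227 = 184 + 2016 + 791 + 2680 + 227 = 5898
ΣP(Period 0)Q(Period 1) = 1×184 + 16×144 + 7×113 + 509×5 + 1×227 = 184 + 2304 + 791 + 2545 + 227 = 6051
P = 5898 / 6051 × 100 = 97.4715
Fisher = √(L × P) = √(97.1210 × 97.4715) = 97.2961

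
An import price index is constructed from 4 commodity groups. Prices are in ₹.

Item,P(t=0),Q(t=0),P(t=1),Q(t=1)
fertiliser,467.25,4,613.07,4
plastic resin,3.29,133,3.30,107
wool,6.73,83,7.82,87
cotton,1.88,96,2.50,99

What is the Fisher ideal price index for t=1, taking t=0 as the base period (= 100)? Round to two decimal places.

Laspeyres component (base-period weights):
ΣP(t=1)Q(t=0) = 613.07×4 + 3.30×133 + 7.82×83 + 2.50×96 = 2452.28 + 438.9 + 649.06 + 240 = 3780.24
ΣP(t=0)Q(t=0) = 467.25×4 + 3.29×133 + 6.73×83 + 1.88×96 = 1869 + 437.57 + 558.59 + 180.48 = 3045.64
L = 3780.24 / 3045.64 × 100 = 124.1197
Paasche component (current-period weights):
ΣP(t=1)Q(t=1) = 613.07×4 + 3.30×107 + 7.82×87 + 2.50×99 = 2452.28 + 353.1 + 680.34 + 247.5 = 3733.22
ΣP(t=0)Q(t=1) = 467.25×4 + 3.29×107 + 6.73×87 + 1.88×99 = 1869 + 352.03 + 585.51 + 186.12 = 2992.66
P = 3733.22 / 2992.66 × 100 = 124.7459
Fisher = √(L × P) = √(124.1197 × 124.7459) = 124.4324

124.43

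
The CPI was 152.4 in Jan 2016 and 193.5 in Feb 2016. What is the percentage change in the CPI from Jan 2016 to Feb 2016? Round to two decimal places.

Change = (193.5 − 152.4) / 152.4 × 100
       = 41.1 / 152.4 × 100 = 26.9685%

26.97%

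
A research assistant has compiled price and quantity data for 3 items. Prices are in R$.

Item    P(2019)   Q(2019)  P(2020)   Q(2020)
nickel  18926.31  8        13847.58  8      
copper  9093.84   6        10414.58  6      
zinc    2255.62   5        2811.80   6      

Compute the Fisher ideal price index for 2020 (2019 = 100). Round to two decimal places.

Laspeyres component (base-period weights):
ΣP(2020)Q(2019) = 13847.58×8 + 10414.58×6 + 2811.80×5 = 110780.64 + 62487.48 + 14059 = 187327.12
ΣP(2019)Q(2019) = 18926.31×8 + 9093.84×6 + 2255.62×5 = 151410.48 + 54563.04 + 11278.1 = 217251.62
L = 187327.12 / 217251.62 × 100 = 86.2259
Paasche component (current-period weights):
ΣP(2020)Q(2020) = 13847.58×8 + 10414.58×6 + 2811.80×6 = 110780.64 + 62487.48 + 16870.8 = 190138.92
ΣP(2019)Q(2020) = 18926.31×8 + 9093.84×6 + 2255.62×6 = 151410.48 + 54563.04 + 13533.72 = 219507.24
P = 190138.92 / 219507.24 × 100 = 86.6208
Fisher = √(L × P) = √(86.2259 × 86.6208) = 86.4231

86.42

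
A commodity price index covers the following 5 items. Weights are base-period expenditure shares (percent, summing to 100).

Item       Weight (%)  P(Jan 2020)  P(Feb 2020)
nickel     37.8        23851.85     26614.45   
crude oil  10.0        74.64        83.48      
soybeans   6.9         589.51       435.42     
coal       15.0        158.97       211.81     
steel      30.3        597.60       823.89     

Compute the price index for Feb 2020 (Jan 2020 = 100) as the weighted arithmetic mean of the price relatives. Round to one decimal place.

120.2

nickel: 37.8 × (26614.45/23851.85) = 37.8 × 1.115823 = 42.1781
crude oil: 10.0 × (83.48/74.64) = 10.0 × 1.118435 = 11.1844
soybeans: 6.9 × (435.42/589.51) = 6.9 × 0.738613 = 5.0964
coal: 15.0 × (211.81/158.97) = 15.0 × 1.332390 = 19.9858
steel: 30.3 × (823.89/597.60) = 30.3 × 1.378665 = 41.7735
Index = Σ wᵢ·(p₁ᵢ/p₀ᵢ) = 42.1781 + 11.1844 + 5.0964 + 19.9858 + 41.7735 = 120.2183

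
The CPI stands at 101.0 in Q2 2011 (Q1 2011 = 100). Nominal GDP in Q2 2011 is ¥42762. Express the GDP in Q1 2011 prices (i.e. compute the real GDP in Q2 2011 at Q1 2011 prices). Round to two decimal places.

42338.61

Real = Nominal ÷ (Index/100) = 42762 ÷ (101.0/100)
     = 42762 ÷ 1.010 = 42338.6139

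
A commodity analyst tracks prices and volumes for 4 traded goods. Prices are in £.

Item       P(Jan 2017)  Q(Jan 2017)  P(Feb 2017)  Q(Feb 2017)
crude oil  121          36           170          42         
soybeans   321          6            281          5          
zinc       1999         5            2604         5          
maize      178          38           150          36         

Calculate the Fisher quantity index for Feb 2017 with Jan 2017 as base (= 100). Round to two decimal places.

Laspeyres component (base-period weights):
ΣP(Jan 2017)Q(Feb 2017) = 121×42 + 321×5 + 1999×5 + 178×36 = 5082 + 1605 + 9995 + 6408 = 23090
ΣP(Jan 2017)Q(Jan 2017) = 121×36 + 321×6 + 1999×5 + 178×38 = 4356 + 1926 + 9995 + 6764 = 23041
L = 23090 / 23041 × 100 = 100.2127
Paasche component (current-period weights):
ΣP(Feb 2017)Q(Feb 2017) = 170×42 + 281×5 + 2604×5 + 150×36 = 7140 + 1405 + 13020 + 5400 = 26965
ΣP(Feb 2017)Q(Jan 2017) = 170×36 + 281×6 + 2604×5 + 150×38 = 6120 + 1686 + 13020 + 5700 = 26526
P = 26965 / 26526 × 100 = 101.6550
Fisher = √(L × P) = √(100.2127 × 101.6550) = 100.9312

100.93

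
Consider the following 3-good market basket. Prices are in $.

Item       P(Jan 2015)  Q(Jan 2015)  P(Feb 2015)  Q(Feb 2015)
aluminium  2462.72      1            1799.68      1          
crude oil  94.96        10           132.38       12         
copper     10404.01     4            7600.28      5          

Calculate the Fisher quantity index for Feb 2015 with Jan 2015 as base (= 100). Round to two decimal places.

Laspeyres component (base-period weights):
ΣP(Jan 2015)Q(Feb 2015) = 2462.72×1 + 94.96×12 + 10404.01×5 = 2462.72 + 1139.52 + 52020.05 = 55622.29
ΣP(Jan 2015)Q(Jan 2015) = 2462.72×1 + 94.96×10 + 10404.01×4 = 2462.72 + 949.6 + 41616.04 = 45028.36
L = 55622.29 / 45028.36 × 100 = 123.5272
Paasche component (current-period weights):
ΣP(Feb 2015)Q(Feb 2015) = 1799.68×1 + 132.38×12 + 7600.28×5 = 1799.68 + 1588.56 + 38001.4 = 41389.64
ΣP(Feb 2015)Q(Jan 2015) = 1799.68×1 + 132.38×10 + 7600.28×4 = 1799.68 + 1323.8 + 30401.12 = 33524.6
P = 41389.64 / 33524.6 × 100 = 123.4605
Fisher = √(L × P) = √(123.5272 × 123.4605) = 123.4939

123.49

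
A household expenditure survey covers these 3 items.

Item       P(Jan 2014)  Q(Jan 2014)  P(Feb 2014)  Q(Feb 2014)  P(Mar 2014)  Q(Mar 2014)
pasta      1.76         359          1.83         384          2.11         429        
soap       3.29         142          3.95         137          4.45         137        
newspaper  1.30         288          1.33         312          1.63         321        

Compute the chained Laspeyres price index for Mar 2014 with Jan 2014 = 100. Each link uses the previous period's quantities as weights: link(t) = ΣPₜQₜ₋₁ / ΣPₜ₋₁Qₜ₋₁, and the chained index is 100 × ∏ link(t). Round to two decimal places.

Link Jan 2014→Feb 2014:
ΣP(Feb 2014)Q(Jan 2014) = 1.83×359 + 3.95×142 + 1.33×288 = 656.97 + 560.9 + 383.04 = 1600.91
ΣP(Jan 2014)Q(Jan 2014) = 1.76×359 + 3.29×142 + 1.30×288 = 631.84 + 467.18 + 374.4 = 1473.42
link = 1600.91/1473.42 = 1.086527
Link Feb 2014→Mar 2014:
ΣP(Mar 2014)Q(Feb 2014) = 2.11×384 + 4.45×137 + 1.63×312 = 810.24 + 609.65 + 508.56 = 1928.45
ΣP(Feb 2014)Q(Feb 2014) = 1.83×384 + 3.95×137 + 1.33×312 = 702.72 + 541.15 + 414.96 = 1658.83
link = 1928.45/1658.83 = 1.162536
Chained index = 100 × 1.086527 × 1.162536 = 126.3127

126.31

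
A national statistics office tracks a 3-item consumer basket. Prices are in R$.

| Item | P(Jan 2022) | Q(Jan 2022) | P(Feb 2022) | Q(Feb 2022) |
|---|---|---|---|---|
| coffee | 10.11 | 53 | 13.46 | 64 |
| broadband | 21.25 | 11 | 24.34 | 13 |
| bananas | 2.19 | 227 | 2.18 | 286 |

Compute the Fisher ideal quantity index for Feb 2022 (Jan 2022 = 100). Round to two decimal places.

122.19

Laspeyres component (base-period weights):
ΣP(Jan 2022)Q(Feb 2022) = 10.11×64 + 21.25×13 + 2.19×286 = 647.04 + 276.25 + 626.34 = 1549.63
ΣP(Jan 2022)Q(Jan 2022) = 10.11×53 + 21.25×11 + 2.19×227 = 535.83 + 233.75 + 497.13 = 1266.71
L = 1549.63 / 1266.71 × 100 = 122.3350
Paasche component (current-period weights):
ΣP(Feb 2022)Q(Feb 2022) = 13.46×64 + 24.34×13 + 2.18×286 = 861.44 + 316.42 + 623.48 = 1801.34
ΣP(Feb 2022)Q(Jan 2022) = 13.46×53 + 24.34×11 + 2.18×227 = 713.38 + 267.74 + 494.86 = 1475.98
P = 1801.34 / 1475.98 × 100 = 122.0437
Fisher = √(L × P) = √(122.3350 × 122.0437) = 122.1893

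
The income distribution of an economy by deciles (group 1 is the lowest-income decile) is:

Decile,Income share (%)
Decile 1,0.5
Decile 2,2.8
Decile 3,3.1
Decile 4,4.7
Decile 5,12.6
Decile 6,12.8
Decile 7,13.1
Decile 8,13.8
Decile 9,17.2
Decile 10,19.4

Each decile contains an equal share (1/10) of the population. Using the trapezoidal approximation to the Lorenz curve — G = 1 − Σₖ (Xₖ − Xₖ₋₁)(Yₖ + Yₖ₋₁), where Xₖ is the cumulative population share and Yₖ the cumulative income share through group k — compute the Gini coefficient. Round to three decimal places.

0.350

Cumulative income shares Yₖ: 0.0050, 0.0330, 0.0640, 0.1110, 0.2370, 0.3650, 0.4960, 0.6340, 0.8060, 1.0000
Σ (Xₖ−Xₖ₋₁)(Yₖ+Yₖ₋₁) = (1/10)(0.0050+0.0000) + (1/10)(0.0330+0.0050) + (1/10)(0.0640+0.0330) + (1/10)(0.1110+0.0640) + (1/10)(0.2370+0.1110) + (1/10)(0.3650+0.2370) + (1/10)(0.4960+0.3650) + (1/10)(0.6340+0.4960) + (1/10)(0.8060+0.6340) + (1/10)(1.0000+0.8060)
  = 0.0005 + 0.0038 + 0.0097 + 0.0175 + 0.0348 + 0.0602 + 0.0861 + 0.1130 + 0.1440 + 0.1806 = 0.6502
G = 1 − 0.6502 = 0.3498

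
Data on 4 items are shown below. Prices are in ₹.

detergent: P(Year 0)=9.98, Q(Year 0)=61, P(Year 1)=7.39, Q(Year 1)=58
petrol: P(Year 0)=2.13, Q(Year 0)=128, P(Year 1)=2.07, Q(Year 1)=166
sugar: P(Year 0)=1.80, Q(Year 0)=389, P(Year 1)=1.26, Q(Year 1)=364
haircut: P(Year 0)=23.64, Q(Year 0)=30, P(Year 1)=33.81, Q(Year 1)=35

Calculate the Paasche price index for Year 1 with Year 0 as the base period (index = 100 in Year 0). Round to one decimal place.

100.0

Paasche price index uses current-period quantities as weights.
ΣP(Year 1)·Q(Year 1) = 7.39×58 + 2.07×166 + 1.26×364 + 33.81×35 = 428.62 + 343.62 + 458.64 + 1183.35 = 2414.23
ΣP(Year 0)·Q(Year 1) = 9.98×58 + 2.13×166 + 1.80×364 + 23.64×35 = 578.84 + 353.58 + 655.2 + 827.4 = 2415.02
Index = 2414.23 / 2415.02 × 100 = 99.9673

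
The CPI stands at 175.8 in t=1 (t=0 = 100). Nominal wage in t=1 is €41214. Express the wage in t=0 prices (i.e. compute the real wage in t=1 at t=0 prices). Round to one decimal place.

Real = Nominal ÷ (Index/100) = 41214 ÷ (175.8/100)
     = 41214 ÷ 1.758 = 23443.6860

23443.7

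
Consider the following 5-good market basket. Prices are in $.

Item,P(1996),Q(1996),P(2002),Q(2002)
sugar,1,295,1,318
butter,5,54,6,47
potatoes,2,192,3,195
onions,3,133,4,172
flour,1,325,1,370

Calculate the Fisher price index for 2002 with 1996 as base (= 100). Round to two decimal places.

Laspeyres component (base-period weights):
ΣP(2002)Q(1996) = 1×295 + 6×54 + 3×192 + 4×133 + 1×325 = 295 + 324 + 576 + 532 + 325 = 2052
ΣP(1996)Q(1996) = 1×295 + 5×54 + 2×192 + 3×133 + 1×325 = 295 + 270 + 384 + 399 + 325 = 1673
L = 2052 / 1673 × 100 = 122.6539
Paasche component (current-period weights):
ΣP(2002)Q(2002) = 1×318 + 6×47 + 3×195 + 4×172 + 1×370 = 318 + 282 + 585 + 688 + 370 = 2243
ΣP(1996)Q(2002) = 1×318 + 5×47 + 2×195 + 3×172 + 1×370 = 318 + 235 + 390 + 516 + 370 = 1829
P = 2243 / 1829 × 100 = 122.6353
Fisher = √(L × P) = √(122.6539 × 122.6353) = 122.6446

122.64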